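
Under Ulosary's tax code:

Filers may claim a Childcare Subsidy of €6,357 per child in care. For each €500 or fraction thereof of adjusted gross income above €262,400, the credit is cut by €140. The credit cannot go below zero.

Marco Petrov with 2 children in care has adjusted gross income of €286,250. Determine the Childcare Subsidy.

€5,994

Childcare Subsidy: base = 2 × €6,357 = €12,714. income exceeds €262,400 by €23,850, which is 48 full-or-partial €500 increments; reduction = 48 × €140 = €6,720, leaving €5,994.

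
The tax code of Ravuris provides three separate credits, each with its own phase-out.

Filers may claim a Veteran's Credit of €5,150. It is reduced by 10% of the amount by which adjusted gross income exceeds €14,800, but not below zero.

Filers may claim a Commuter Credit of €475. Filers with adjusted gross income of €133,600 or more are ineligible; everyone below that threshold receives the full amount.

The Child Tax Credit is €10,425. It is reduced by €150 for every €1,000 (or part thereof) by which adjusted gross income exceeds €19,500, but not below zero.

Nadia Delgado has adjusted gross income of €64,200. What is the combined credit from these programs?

Veteran's Credit: 10% of the €49,400 excess over €14,800 is €4,940; credit = €5,150 − €4,940 = €210.
Commuter Credit: €64,200 is below the €133,600 cutoff, so the full €475 applies.
Child Tax Credit: income exceeds €19,500 by €44,700, which is 45 full-or-partial €1,000 increments; reduction = 45 × €150 = €6,750, leaving €3,675.
Total: €210 + €475 + €3,675 = €4,360.

€4,360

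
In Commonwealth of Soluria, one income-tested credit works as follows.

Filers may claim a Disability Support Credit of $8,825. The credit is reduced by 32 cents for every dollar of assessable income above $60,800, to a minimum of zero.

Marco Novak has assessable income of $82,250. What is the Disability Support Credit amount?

Disability Support Credit: 32% of the $21,450 excess over $60,800 is $6,864; credit = $8,825 − $6,864 = $1,961.

$1,961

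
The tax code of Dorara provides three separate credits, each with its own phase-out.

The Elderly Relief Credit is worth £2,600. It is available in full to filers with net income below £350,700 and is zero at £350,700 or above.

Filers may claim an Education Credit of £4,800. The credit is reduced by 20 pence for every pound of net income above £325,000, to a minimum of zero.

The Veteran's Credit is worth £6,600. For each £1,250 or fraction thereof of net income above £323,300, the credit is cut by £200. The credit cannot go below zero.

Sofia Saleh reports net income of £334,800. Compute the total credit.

Elderly Relief Credit: £334,800 is below the £350,700 cutoff, so the full £2,600 applies.
Education Credit: 20% of the £9,800 excess over £325,000 is £1,960; credit = £4,800 − £1,960 = £2,840.
Veteran's Credit: income exceeds £323,300 by £11,500, which is 10 full-or-partial £1,250 increments; reduction = 10 × £200 = £2,000, leaving £4,600.
Total: £2,600 + £2,840 + £4,600 = £10,040.

£10,040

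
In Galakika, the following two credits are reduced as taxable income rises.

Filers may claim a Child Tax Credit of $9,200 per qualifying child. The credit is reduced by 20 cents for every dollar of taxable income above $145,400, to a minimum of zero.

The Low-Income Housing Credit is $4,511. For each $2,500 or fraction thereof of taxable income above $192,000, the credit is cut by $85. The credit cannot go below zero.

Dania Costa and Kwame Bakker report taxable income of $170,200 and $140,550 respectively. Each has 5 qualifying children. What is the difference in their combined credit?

$4,960

Dania ($170,200): Child Tax Credit: base = 5 × $9,200 = $46,000. 20% of the $24,800 excess over $145,400 is $4,960; credit = $46,000 − $4,960 = $41,040. Low-Income Housing Credit: $170,200 is at or below the $192,000 threshold, so the full $4,511 applies. total $41,040 + $4,511 = $45,551
Kwame ($140,550): Child Tax Credit: base = 5 × $9,200 = $46,000. $140,550 is at or below the $145,400 threshold, so the full $46,000 applies. Low-Income Housing Credit: $140,550 is at or below the $192,000 threshold, so the full $4,511 applies. total $46,000 + $4,511 = $50,511
Difference: |$45,551 − $50,511| = $4,960.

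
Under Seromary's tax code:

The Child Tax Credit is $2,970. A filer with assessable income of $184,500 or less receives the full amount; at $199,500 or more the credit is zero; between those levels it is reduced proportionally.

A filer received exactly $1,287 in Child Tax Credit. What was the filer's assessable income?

$1,287 is 1,287/2,970 of the full $2,970, so 1,683/2,970 of the $15,000 range has been used: income = $184,500 + $15,000 × 1,683/2,970 = $193,000.

$193,000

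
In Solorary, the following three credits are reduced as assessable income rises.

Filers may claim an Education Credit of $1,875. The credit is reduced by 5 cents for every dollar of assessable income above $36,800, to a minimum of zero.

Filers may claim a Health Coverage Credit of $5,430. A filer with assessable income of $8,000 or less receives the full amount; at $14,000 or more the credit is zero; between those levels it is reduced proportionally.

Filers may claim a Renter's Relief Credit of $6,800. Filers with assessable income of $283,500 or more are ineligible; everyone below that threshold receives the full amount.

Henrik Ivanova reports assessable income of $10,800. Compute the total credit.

Education Credit: $10,800 is at or below the $36,800 threshold, so the full $1,875 applies.
Health Coverage Credit: $10,800 is $2,800 into a $6,000 phase-out range, leaving 3,200/6,000 of the credit: $5,430 × 3,200/6,000 = $2,896.
Renter's Relief Credit: $10,800 is below the $283,500 cutoff, so the full $6,800 applies.
Total: $1,875 + $2,896 + $6,800 = $11,571.

$11,571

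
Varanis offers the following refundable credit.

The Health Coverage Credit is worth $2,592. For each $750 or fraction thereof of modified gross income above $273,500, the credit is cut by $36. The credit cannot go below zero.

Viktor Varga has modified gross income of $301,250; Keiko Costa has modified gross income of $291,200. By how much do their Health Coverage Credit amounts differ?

$468

Viktor ($301,250): Health Coverage Credit: income exceeds $273,500 by $27,750, which is 37 full-or-partial $750 increments; reduction = 37 × $36 = $1,332, leaving $1,260.
Keiko ($291,200): Health Coverage Credit: income exceeds $273,500 by $17,700, which is 24 full-or-partial $750 increments; reduction = 24 × $36 = $864, leaving $1,728.
Difference: |$1,260 − $1,728| = $468.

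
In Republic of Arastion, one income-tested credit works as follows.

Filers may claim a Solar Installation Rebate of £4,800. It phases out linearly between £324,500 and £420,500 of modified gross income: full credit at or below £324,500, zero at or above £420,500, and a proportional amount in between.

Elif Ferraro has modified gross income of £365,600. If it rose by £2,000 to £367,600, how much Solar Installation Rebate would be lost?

£100

At £365,600 — £365,600 is £41,100 into a £96,000 phase-out range, leaving 54,900/96,000 of the credit: £4,800 × 54,900/96,000 = £2,745.
At £367,600 — £367,600 is £43,100 into a £96,000 phase-out range, leaving 52,900/96,000 of the credit: £4,800 × 52,900/96,000 = £2,645.
Lost: £2,745 − £2,645 = £100.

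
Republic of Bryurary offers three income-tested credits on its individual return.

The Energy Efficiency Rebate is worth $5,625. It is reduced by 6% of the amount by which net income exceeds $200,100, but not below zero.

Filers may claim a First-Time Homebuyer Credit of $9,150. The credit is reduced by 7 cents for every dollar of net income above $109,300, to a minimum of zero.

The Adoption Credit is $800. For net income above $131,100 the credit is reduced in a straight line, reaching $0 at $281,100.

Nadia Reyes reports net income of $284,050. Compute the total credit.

Energy Efficiency Rebate: 6% of the $83,950 excess over $200,100 is $5,037; credit = $5,625 − $5,037 = $588.
First-Time Homebuyer Credit: 7% of the $174,750 excess over $109,300 is $12,232.50 ≥ base, so the credit is $0.
Adoption Credit: $284,050 is at or above $281,100, so the credit is $0.
Total: $588 + $0 + $0 = $588.

$588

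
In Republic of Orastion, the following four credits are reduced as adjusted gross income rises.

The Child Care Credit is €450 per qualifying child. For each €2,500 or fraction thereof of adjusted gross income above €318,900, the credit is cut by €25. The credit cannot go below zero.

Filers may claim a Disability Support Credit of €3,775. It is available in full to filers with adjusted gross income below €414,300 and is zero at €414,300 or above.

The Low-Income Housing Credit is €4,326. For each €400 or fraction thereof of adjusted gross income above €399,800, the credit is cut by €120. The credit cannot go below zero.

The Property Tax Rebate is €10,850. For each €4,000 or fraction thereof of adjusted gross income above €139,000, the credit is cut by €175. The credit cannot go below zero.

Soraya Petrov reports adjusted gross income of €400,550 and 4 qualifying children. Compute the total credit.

Child Care Credit: base = 4 × €450 = €1,800. income exceeds €318,900 by €81,650, which is 33 full-or-partial €2,500 increments; reduction = 33 × €25 = €825, leaving €975.
Disability Support Credit: €400,550 is below the €414,300 cutoff, so the full €3,775 applies.
Low-Income Housing Credit: income exceeds €399,800 by €750, which is 2 full-or-partial €400 increments; reduction = 2 × €120 = €240, leaving €4,086.
Property Tax Rebate: income exceeds €139,000 by €261,550 → 66 increments × €175 = €11,550 ≥ base, so the credit is €0.
Total: €975 + €3,775 + €4,086 + €0 = €8,836.

€8,836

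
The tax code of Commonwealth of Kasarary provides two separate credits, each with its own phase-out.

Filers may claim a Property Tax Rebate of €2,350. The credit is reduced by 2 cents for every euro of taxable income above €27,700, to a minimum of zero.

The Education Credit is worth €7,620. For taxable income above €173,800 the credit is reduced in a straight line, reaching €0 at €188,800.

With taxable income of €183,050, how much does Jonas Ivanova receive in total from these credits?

€2,921

Property Tax Rebate: 2% of the €155,350 excess over €27,700 is €3,107 ≥ base, so the credit is €0.
Education Credit: €183,050 is €9,250 into a €15,000 phase-out range, leaving 5,750/15,000 of the credit: €7,620 × 5,750/15,000 = €2,921.
Total: €0 + €2,921 = €2,921.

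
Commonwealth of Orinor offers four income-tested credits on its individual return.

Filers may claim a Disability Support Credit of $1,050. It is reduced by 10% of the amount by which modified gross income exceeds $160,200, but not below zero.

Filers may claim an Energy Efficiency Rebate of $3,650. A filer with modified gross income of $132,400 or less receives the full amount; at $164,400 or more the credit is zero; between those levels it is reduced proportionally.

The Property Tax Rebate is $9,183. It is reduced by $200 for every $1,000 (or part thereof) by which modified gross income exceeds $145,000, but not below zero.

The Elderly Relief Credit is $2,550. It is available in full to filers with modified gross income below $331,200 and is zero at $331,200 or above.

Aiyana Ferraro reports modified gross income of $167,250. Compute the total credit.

$7,478

Disability Support Credit: 10% of the $7,050 excess over $160,200 is $705; credit = $1,050 − $705 = $345.
Energy Efficiency Rebate: $167,250 is at or above $164,400, so the credit is $0.
Property Tax Rebate: income exceeds $145,000 by $22,250, which is 23 full-or-partial $1,000 increments; reduction = 23 × $200 = $4,600, leaving $4,583.
Elderly Relief Credit: $167,250 is below the $331,200 cutoff, so the full $2,550 applies.
Total: $345 + $0 + $4,583 + $2,550 = $7,478.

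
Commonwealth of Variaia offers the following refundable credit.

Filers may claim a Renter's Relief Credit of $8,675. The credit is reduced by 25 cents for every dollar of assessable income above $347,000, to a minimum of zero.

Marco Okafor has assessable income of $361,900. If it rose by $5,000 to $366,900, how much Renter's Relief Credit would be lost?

$1,250

At $361,900 — 25% of the $14,900 excess over $347,000 is $3,725; credit = $8,675 − $3,725 = $4,950.
At $366,900 — 25% of the $19,900 excess over $347,000 is $4,975; credit = $8,675 − $4,975 = $3,700.
Lost: $4,950 − $3,700 = $1,250.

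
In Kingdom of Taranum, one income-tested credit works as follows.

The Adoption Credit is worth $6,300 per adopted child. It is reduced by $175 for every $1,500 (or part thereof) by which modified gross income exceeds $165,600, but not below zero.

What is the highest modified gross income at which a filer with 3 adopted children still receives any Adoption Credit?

Full credit = 3 × $6,300 = $18,900.
After 107 increments the reduction is 107 × $175 = $18,725, leaving $175; one more increment wipes it out. Increment 107 ends at excess 107 × $1,500 = $160,500, so the highest qualifying income is $165,600 + $160,500 = $326,100.

$326,100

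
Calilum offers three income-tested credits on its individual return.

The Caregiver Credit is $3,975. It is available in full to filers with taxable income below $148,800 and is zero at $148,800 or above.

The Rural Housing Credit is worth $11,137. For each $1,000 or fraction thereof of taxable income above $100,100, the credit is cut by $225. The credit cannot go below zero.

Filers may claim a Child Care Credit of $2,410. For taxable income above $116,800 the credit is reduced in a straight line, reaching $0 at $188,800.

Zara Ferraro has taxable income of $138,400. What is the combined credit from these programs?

$8,024

Caregiver Credit: $138,400 is below the $148,800 cutoff, so the full $3,975 applies.
Rural Housing Credit: income exceeds $100,100 by $38,300, which is 39 full-or-partial $1,000 increments; reduction = 39 × $225 = $8,775, leaving $2,362.
Child Care Credit: $138,400 is $21,600 into a $72,000 phase-out range, leaving 50,400/72,000 of the credit: $2,410 × 50,400/72,000 = $1,687.
Total: $3,975 + $2,362 + $1,687 = $8,024.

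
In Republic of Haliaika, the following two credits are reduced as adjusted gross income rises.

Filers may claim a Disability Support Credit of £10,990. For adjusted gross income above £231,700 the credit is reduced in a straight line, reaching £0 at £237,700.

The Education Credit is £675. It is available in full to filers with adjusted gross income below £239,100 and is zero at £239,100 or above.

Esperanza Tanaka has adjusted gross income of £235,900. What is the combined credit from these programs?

£3,972

Disability Support Credit: £235,900 is £4,200 into a £6,000 phase-out range, leaving 1,800/6,000 of the credit: £10,990 × 1,800/6,000 = £3,297.
Education Credit: £235,900 is below the £239,100 cutoff, so the full £675 applies.
Total: £3,297 + £675 = £3,972.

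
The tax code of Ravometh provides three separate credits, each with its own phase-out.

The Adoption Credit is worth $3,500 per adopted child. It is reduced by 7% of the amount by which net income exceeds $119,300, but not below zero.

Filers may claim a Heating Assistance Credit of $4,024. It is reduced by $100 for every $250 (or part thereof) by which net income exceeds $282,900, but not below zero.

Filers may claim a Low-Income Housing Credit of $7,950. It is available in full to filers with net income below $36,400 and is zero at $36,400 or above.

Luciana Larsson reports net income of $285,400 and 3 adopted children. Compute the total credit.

$3,024

Adoption Credit: base = 3 × $3,500 = $10,500. 7% of the $166,100 excess over $119,300 is $11,627 ≥ base, so the credit is $0.
Heating Assistance Credit: income exceeds $282,900 by $2,500, which is 10 full-or-partial $250 increments; reduction = 10 × $100 = $1,000, leaving $3,024.
Low-Income Housing Credit: $285,400 meets or exceeds the $36,400 cutoff, so the credit is $0.
Total: $0 + $3,024 + $0 = $3,024.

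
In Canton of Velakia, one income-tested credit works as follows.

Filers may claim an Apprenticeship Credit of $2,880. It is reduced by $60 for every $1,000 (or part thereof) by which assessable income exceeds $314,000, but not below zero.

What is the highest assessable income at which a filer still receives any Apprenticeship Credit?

After 47 increments the reduction is 47 × $60 = $2,820, leaving $60; one more increment wipes it out. Increment 47 ends at excess 47 × $1,000 = $47,000, so the highest qualifying income is $314,000 + $47,000 = $361,000.

$361,000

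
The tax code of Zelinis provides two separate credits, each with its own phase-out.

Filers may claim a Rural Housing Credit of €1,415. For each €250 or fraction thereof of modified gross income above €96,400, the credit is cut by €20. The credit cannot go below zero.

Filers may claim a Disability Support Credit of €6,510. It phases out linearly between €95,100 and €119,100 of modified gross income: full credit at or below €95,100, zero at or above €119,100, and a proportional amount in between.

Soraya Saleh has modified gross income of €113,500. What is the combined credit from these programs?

Rural Housing Credit: income exceeds €96,400 by €17,100, which is 69 full-or-partial €250 increments; reduction = 69 × €20 = €1,380, leaving €35.
Disability Support Credit: €113,500 is €18,400 into a €24,000 phase-out range, leaving 5,600/24,000 of the credit: €6,510 × 5,600/24,000 = €1,519.
Total: €35 + €1,519 = €1,554.

€1,554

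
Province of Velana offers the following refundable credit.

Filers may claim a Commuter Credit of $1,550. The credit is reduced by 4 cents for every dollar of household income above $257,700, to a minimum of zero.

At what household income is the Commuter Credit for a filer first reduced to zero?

The credit falls by 4% of each dollar above $257,700, so it reaches zero when the excess is $1,550 / 4% = $38,750: income = $257,700 + $38,750 = $296,450.

$296,450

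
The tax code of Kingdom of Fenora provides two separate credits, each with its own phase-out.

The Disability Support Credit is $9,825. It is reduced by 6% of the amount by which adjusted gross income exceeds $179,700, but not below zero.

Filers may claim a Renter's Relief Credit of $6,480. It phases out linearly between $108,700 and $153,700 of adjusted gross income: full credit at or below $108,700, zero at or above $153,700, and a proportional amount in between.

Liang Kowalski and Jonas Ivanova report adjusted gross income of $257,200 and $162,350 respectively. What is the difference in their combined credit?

$4,650

Liang ($257,200): Disability Support Credit: 6% of the $77,500 excess over $179,700 is $4,650; credit = $9,825 − $4,650 = $5,175. Renter's Relief Credit: $257,200 is at or above $153,700, so the credit is $0. total $5,175 + $0 = $5,175
Jonas ($162,350): Disability Support Credit: $162,350 is at or below the $179,700 threshold, so the full $9,825 applies. Renter's Relief Credit: $162,350 is at or above $153,700, so the credit is $0. total $9,825 + $0 = $9,825
Difference: |$5,175 − $9,825| = $4,650.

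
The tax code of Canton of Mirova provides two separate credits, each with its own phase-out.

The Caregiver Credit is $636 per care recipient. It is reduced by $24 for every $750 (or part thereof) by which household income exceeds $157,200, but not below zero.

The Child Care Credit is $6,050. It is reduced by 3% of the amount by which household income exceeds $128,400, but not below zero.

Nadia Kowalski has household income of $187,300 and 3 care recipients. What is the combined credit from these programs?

Caregiver Credit: base = 3 × $636 = $1,908. income exceeds $157,200 by $30,100, which is 41 full-or-partial $750 increments; reduction = 41 × $24 = $984, leaving $924.
Child Care Credit: 3% of the $58,900 excess over $128,400 is $1,767; credit = $6,050 − $1,767 = $4,283.
Total: $924 + $4,283 = $5,207.

$5,207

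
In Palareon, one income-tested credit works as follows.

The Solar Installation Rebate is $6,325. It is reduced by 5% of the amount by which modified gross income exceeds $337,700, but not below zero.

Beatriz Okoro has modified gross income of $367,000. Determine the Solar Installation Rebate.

Solar Installation Rebate: 5% of the $29,300 excess over $337,700 is $1,465; credit = $6,325 − $1,465 = $4,860.

$4,860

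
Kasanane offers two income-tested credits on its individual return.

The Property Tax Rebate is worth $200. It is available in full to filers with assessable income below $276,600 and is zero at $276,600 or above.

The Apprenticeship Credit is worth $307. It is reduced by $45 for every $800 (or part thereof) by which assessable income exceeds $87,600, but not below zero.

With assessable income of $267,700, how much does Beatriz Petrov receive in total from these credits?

$200

Property Tax Rebate: $267,700 is below the $276,600 cutoff, so the full $200 applies.
Apprenticeship Credit: income exceeds $87,600 by $180,100 → 226 increments × $45 = $10,170 ≥ base, so the credit is $0.
Total: $200 + $0 = $200.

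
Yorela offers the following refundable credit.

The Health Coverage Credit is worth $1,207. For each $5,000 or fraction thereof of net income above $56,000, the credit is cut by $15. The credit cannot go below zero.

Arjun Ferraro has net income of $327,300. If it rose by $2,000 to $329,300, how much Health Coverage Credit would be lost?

$0

At $327,300 — income exceeds $56,000 by $271,300, which is 55 full-or-partial $5,000 increments; reduction = 55 × $15 = $825, leaving $382.
At $329,300 — income exceeds $56,000 by $273,300, which is 55 full-or-partial $5,000 increments; reduction = 55 × $15 = $825, leaving $382.
Lost: $382 − $382 = $0.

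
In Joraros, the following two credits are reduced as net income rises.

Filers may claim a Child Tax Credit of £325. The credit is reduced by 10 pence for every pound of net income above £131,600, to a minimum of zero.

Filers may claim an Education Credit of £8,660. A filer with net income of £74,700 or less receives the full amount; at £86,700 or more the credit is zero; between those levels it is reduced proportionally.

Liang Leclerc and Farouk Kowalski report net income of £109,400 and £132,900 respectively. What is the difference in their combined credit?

£130

Liang (£109,400): Child Tax Credit: £109,400 is at or below the £131,600 threshold, so the full £325 applies. Education Credit: £109,400 is at or above £86,700, so the credit is £0. total £325 + £0 = £325
Farouk (£132,900): Child Tax Credit: 10% of the £1,300 excess over £131,600 is £130; credit = £325 − £130 = £195. Education Credit: £132,900 is at or above £86,700, so the credit is £0. total £195 + £0 = £195
Difference: |£325 − £195| = £130.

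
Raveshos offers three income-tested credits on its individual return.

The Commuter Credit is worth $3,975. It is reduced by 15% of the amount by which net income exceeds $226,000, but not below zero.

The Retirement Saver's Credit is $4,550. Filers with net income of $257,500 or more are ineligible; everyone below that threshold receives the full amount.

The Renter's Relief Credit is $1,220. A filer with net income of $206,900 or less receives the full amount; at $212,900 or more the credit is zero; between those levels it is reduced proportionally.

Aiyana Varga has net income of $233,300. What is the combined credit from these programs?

$7,430

Commuter Credit: 15% of the $7,300 excess over $226,000 is $1,095; credit = $3,975 − $1,095 = $2,880.
Retirement Saver's Credit: $233,300 is below the $257,500 cutoff, so the full $4,550 applies.
Renter's Relief Credit: $233,300 is at or above $212,900, so the credit is $0.
Total: $2,880 + $4,550 + $0 = $7,430.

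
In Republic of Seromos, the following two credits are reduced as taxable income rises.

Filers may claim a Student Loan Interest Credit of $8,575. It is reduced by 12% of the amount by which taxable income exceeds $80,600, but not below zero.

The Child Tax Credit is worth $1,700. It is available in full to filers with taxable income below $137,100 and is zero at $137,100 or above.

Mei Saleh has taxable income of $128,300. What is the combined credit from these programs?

Student Loan Interest Credit: 12% of the $47,700 excess over $80,600 is $5,724; credit = $8,575 − $5,724 = $2,851.
Child Tax Credit: $128,300 is below the $137,100 cutoff, so the full $1,700 applies.
Total: $2,851 + $1,700 = $4,551.

$4,551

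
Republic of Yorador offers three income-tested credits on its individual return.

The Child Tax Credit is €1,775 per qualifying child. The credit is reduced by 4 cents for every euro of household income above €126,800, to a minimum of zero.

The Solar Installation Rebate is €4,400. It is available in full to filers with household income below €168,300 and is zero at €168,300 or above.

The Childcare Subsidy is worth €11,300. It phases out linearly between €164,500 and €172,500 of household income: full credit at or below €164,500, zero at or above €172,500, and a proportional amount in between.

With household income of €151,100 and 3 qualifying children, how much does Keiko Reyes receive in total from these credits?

€20,053

Child Tax Credit: base = 3 × €1,775 = €5,325. 4% of the €24,300 excess over €126,800 is €972; credit = €5,325 − €972 = €4,353.
Solar Installation Rebate: €151,100 is below the €168,300 cutoff, so the full €4,400 applies.
Childcare Subsidy: €151,100 is at or below the €164,500 threshold, so the full €11,300 applies.
Total: €4,353 + €4,400 + €11,300 = €20,053.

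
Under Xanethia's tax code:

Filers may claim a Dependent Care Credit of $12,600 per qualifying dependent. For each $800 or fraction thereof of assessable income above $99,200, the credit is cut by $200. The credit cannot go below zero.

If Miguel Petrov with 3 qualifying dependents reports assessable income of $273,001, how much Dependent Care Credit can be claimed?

Dependent Care Credit: base = 3 × $12,600 = $37,800. income exceeds $99,200 by $173,801 → 218 increments × $200 = $43,600 ≥ base, so the credit is $0.

$0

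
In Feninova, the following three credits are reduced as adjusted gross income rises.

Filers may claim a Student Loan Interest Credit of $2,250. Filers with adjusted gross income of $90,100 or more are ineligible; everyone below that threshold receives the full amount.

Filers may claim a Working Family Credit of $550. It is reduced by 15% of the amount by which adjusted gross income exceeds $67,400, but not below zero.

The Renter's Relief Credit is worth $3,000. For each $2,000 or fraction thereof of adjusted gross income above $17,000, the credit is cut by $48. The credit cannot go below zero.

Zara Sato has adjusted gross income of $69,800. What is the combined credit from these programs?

$4,144

Student Loan Interest Credit: $69,800 is below the $90,100 cutoff, so the full $2,250 applies.
Working Family Credit: 15% of the $2,400 excess over $67,400 is $360; credit = $550 − $360 = $190.
Renter's Relief Credit: income exceeds $17,000 by $52,800, which is 27 full-or-partial $2,000 increments; reduction = 27 × $48 = $1,296, leaving $1,704.
Total: $2,250 + $190 + $1,704 = $4,144.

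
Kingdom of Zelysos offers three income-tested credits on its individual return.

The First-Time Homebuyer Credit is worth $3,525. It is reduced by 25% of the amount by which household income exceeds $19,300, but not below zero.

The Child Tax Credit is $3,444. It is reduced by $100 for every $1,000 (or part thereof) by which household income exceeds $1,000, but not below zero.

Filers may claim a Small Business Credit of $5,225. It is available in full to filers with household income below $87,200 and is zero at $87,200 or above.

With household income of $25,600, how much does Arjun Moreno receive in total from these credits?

First-Time Homebuyer Credit: 25% of the $6,300 excess over $19,300 is $1,575; credit = $3,525 − $1,575 = $1,950.
Child Tax Credit: income exceeds $1,000 by $24,600, which is 25 full-or-partial $1,000 increments; reduction = 25 × $100 = $2,500, leaving $944.
Small Business Credit: $25,600 is below the $87,200 cutoff, so the full $5,225 applies.
Total: $1,950 + $944 + $5,225 = $8,119.

$8,119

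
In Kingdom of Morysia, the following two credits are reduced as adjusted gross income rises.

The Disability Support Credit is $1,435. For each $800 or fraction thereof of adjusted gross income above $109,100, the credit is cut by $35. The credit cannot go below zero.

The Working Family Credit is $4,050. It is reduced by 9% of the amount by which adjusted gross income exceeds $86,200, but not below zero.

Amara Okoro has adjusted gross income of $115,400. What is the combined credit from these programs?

Disability Support Credit: income exceeds $109,100 by $6,300, which is 8 full-or-partial $800 increments; reduction = 8 × $35 = $280, leaving $1,155.
Working Family Credit: 9% of the $29,200 excess over $86,200 is $2,628; credit = $4,050 − $2,628 = $1,422.
Total: $1,155 + $1,422 = $2,577.

$2,577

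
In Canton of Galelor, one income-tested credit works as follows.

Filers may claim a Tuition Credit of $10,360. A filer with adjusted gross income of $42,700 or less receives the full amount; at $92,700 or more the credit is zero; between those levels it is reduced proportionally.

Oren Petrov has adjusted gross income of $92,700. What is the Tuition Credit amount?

$0

Tuition Credit: $92,700 is at or above $92,700, so the credit is $0.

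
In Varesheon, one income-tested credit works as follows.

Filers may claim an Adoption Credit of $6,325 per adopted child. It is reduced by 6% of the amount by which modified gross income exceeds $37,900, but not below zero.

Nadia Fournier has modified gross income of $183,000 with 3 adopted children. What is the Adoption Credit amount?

Adoption Credit: base = 3 × $6,325 = $18,975. 6% of the $145,100 excess over $37,900 is $8,706; credit = $18,975 − $8,706 = $10,269.

$10,269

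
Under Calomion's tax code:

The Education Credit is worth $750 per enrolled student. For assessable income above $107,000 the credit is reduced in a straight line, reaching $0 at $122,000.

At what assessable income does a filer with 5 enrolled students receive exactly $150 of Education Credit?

Full credit = 5 × $750 = $3,750.
$150 is 150/3,750 of the full $3,750, so 3,600/3,750 of the $15,000 range has been used: income = $107,000 + $15,000 × 3,600/3,750 = $121,400.

$121,400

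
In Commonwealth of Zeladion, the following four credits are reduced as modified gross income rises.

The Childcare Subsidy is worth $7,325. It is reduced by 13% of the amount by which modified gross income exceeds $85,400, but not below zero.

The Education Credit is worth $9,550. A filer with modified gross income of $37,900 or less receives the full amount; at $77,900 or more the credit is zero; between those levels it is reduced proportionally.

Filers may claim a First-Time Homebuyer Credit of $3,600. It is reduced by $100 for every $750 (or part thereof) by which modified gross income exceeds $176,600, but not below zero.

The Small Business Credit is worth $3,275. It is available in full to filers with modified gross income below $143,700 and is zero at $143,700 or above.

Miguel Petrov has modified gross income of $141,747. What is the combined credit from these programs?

$6,875

Childcare Subsidy: 13% of the $56,347 excess over $85,400 is $7,325.11 ≥ base, so the credit is $0.
Education Credit: $141,747 is at or above $77,900, so the credit is $0.
First-Time Homebuyer Credit: $141,747 is at or below the $176,600 threshold, so the full $3,600 applies.
Small Business Credit: $141,747 is below the $143,700 cutoff, so the full $3,275 applies.
Total: $0 + $0 + $3,600 + $3,275 = $6,875.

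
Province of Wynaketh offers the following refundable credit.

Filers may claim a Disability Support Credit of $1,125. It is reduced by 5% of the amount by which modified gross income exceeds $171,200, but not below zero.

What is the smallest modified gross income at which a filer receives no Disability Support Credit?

The credit falls by 5% of each dollar above $171,200, so it reaches zero when the excess is $1,125 / 5% = $22,500: income = $171,200 + $22,500 = $193,700.

$193,700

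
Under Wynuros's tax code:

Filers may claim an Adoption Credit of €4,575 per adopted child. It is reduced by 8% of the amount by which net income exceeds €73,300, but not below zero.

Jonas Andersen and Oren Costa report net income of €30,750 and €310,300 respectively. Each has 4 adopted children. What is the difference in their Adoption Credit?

€18,300

Jonas (€30,750): Adoption Credit: base = 4 × €4,575 = €18,300. €30,750 is at or below the €73,300 threshold, so the full €18,300 applies.
Oren (€310,300): Adoption Credit: base = 4 × €4,575 = €18,300. 8% of the €237,000 excess over €73,300 is €18,960 ≥ base, so the credit is €0.
Difference: |€18,300 − €0| = €18,300.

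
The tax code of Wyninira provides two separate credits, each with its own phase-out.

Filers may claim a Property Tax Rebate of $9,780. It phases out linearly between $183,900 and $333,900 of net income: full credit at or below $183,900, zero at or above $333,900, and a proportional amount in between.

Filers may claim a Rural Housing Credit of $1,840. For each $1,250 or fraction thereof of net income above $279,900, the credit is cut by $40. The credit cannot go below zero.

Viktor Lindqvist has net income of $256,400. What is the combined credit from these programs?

Property Tax Rebate: $256,400 is $72,500 into a $150,000 phase-out range, leaving 77,500/150,000 of the credit: $9,780 × 77,500/150,000 = $5,053.
Rural Housing Credit: $256,400 is at or below the $279,900 threshold, so the full $1,840 applies.
Total: $5,053 + $1,840 = $6,893.

$6,893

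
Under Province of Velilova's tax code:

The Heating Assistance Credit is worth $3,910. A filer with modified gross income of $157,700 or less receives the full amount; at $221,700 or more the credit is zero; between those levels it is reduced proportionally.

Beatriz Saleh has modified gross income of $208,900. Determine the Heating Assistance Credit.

$782

Heating Assistance Credit: $208,900 is $51,200 into a $64,000 phase-out range, leaving 12,800/64,000 of the credit: $3,910 × 12,800/64,000 = $782.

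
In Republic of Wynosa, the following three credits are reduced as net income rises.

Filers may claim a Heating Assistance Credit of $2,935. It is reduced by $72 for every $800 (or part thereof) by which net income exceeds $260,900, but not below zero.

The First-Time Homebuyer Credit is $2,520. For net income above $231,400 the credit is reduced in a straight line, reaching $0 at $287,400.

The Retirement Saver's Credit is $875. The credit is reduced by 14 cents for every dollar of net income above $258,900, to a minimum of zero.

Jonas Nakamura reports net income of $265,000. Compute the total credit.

$3,532

Heating Assistance Credit: income exceeds $260,900 by $4,100, which is 6 full-or-partial $800 increments; reduction = 6 × $72 = $432, leaving $2,503.
First-Time Homebuyer Credit: $265,000 is $33,600 into a $56,000 phase-out range, leaving 22,400/56,000 of the credit: $2,520 × 22,400/56,000 = $1,008.
Retirement Saver's Credit: 14% of the $6,100 excess over $258,900 is $854; credit = $875 − $854 = $21.
Total: $2,503 + $1,008 + $21 = $3,532.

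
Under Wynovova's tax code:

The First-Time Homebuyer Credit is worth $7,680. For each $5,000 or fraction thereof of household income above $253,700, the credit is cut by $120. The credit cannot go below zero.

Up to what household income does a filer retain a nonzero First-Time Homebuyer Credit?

After 63 increments the reduction is 63 × $120 = $7,560, leaving $120; one more increment wipes it out. Increment 63 ends at excess 63 × $5,000 = $315,000, so the highest qualifying income is $253,700 + $315,000 = $568,700.

$568,700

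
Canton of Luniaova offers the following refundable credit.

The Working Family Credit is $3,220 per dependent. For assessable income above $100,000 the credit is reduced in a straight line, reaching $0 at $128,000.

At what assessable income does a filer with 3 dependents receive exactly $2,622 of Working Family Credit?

$120,400

Full credit = 3 × $3,220 = $9,660.
$2,622 is 2,622/9,660 of the full $9,660, so 7,038/9,660 of the $28,000 range has been used: income = $100,000 + $28,000 × 7,038/9,660 = $120,400.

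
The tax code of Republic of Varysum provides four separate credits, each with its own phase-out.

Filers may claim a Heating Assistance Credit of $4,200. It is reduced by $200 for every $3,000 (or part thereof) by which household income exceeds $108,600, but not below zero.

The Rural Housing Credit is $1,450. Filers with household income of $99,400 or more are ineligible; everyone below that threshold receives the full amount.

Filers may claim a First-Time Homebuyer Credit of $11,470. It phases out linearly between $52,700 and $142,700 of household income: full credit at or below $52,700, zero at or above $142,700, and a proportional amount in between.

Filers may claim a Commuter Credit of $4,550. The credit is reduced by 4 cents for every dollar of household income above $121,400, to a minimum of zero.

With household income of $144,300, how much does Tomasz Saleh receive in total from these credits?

Heating Assistance Credit: income exceeds $108,600 by $35,700, which is 12 full-or-partial $3,000 increments; reduction = 12 × $200 = $2,400, leaving $1,800.
Rural Housing Credit: $144,300 meets or exceeds the $99,400 cutoff, so the credit is $0.
First-Time Homebuyer Credit: $144,300 is at or above $142,700, so the credit is $0.
Commuter Credit: 4% of the $22,900 excess over $121,400 is $916; credit = $4,550 − $916 = $3,634.
Total: $1,800 + $0 + $0 + $3,634 = $5,434.

$5,434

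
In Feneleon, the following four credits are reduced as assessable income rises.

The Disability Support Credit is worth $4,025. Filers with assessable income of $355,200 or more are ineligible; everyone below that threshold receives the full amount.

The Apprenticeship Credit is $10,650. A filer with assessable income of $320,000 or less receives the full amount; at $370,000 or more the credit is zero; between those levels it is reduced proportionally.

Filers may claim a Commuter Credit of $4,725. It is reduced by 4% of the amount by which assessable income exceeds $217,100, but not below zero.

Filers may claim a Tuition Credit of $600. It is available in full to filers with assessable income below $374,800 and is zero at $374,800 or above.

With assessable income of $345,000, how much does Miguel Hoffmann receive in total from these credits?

$9,950

Disability Support Credit: $345,000 is below the $355,200 cutoff, so the full $4,025 applies.
Apprenticeship Credit: $345,000 is $25,000 into a $50,000 phase-out range, leaving 25,000/50,000 of the credit: $10,650 × 25,000/50,000 = $5,325.
Commuter Credit: 4% of the $127,900 excess over $217,100 is $5,116 ≥ base, so the credit is $0.
Tuition Credit: $345,000 is below the $374,800 cutoff, so the full $600 applies.
Total: $4,025 + $5,325 + $0 + $600 = $9,950.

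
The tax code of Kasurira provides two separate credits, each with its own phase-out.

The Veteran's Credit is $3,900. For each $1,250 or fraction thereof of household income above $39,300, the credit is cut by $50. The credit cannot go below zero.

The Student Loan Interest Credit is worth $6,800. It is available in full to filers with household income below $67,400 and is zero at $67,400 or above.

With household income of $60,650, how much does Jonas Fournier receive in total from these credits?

$9,800

Veteran's Credit: income exceeds $39,300 by $21,350, which is 18 full-or-partial $1,250 increments; reduction = 18 × $50 = $900, leaving $3,000.
Student Loan Interest Credit: $60,650 is below the $67,400 cutoff, so the full $6,800 applies.
Total: $3,000 + $6,800 = $9,800.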